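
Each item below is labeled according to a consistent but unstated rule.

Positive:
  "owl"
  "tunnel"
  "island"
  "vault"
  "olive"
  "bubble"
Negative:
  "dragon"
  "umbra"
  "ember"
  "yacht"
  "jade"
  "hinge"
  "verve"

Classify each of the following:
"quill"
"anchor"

The common property of the 'Positive' items is: contains 'l'. No 'Negative' item has it.

Positive, Negative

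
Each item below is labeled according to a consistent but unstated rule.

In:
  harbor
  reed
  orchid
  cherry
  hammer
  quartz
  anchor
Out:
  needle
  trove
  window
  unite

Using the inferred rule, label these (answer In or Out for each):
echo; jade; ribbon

Every 'In' example satisfies: even length AND contains 'r'. None of the 'Out' examples do.
Out: echo, since length 4, no 'r'.
Out: jade, since length 4, no 'r'.
In: ribbon, since length 6, has 'r'.

Out, Out, In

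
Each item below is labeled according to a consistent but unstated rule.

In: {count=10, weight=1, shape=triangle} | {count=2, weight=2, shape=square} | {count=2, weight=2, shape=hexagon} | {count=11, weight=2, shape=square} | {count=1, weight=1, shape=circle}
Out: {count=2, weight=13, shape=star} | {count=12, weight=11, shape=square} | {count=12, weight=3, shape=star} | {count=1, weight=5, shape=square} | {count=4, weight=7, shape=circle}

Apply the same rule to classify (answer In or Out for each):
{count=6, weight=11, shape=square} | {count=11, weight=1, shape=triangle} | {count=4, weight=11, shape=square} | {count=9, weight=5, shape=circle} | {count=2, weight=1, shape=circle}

Out, In, Out, Out, In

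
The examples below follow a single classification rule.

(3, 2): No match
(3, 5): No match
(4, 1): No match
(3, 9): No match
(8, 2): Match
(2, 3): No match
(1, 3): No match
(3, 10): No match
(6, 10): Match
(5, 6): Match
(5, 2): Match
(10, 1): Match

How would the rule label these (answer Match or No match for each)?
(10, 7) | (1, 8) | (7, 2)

One predicate separates the groups cleanly: first ≥ 5.
(10, 7): first 10 — qualifies, so Match.
(1, 8): first 1 — does not pass, so No match.
(7, 2): first 7 — qualifies, so Match.

Match, No match, Match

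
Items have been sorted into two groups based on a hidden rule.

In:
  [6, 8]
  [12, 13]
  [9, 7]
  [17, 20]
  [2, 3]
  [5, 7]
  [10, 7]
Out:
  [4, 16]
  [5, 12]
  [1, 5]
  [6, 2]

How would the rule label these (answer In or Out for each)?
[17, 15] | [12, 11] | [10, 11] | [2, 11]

In, In, In, Out

A rule that fits every label: |first − second| ≤ 3 — true of each 'In' example, false of each 'Out' one.
[17, 15]: In (|17−15| = 2).
[12, 11]: In (|12−11| = 1).
[10, 11]: In (|10−11| = 1).
[2, 11]: Out (|2−11| = 9).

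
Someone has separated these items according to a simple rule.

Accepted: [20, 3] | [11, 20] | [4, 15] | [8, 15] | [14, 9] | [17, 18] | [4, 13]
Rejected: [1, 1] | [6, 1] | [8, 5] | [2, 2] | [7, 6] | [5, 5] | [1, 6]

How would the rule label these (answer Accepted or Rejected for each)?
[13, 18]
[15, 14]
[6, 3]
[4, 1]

Accepted, Accepted, Rejected, Rejected

One predicate separates the groups cleanly: sum ≥ 17.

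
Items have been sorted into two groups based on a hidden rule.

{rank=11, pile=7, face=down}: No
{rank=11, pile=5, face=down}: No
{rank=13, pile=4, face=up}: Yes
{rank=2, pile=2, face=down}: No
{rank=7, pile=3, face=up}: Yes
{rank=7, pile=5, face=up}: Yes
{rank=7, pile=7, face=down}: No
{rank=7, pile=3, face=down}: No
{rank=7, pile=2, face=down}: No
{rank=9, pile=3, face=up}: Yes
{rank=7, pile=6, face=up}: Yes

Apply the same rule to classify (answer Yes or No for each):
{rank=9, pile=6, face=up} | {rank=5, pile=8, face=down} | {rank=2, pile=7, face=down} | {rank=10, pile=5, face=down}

The common property of the 'Yes' items is: face is up. No 'No' item has it.
{rank=9, pile=6, face=up}: face is up — passes, so Yes. {rank=5, pile=8, face=down}: face is down — does not satisfy this, so No. {rank=2, pile=7, face=down}: face is down — does not satisfy this, so No. {rank=10, pile=5, face=down}: face is down — does not satisfy this, so No.

Yes, No, No, No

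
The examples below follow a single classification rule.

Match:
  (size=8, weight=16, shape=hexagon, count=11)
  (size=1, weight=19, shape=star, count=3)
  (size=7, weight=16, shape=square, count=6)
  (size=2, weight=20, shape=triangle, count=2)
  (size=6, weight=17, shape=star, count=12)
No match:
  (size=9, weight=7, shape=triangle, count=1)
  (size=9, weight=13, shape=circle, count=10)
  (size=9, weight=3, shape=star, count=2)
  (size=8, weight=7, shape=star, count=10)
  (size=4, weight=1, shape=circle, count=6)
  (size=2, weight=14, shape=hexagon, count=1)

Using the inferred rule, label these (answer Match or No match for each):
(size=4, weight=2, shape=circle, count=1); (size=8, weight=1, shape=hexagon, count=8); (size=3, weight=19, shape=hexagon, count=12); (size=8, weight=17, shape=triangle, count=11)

No match, No match, Match, Match

The distinguishing property — weight ≥ 16 — holds for all the 'Match' cases and none of the 'No match' cases.
No match: (size=4, weight=2, shape=circle, count=1), since weight = 2.
No match: (size=8, weight=1, shape=hexagon, count=8), since weight = 1.
Match: (size=3, weight=19, shape=hexagon, count=12), since weight = 19.
Match: (size=8, weight=17, shape=triangle, count=11), since weight = 17.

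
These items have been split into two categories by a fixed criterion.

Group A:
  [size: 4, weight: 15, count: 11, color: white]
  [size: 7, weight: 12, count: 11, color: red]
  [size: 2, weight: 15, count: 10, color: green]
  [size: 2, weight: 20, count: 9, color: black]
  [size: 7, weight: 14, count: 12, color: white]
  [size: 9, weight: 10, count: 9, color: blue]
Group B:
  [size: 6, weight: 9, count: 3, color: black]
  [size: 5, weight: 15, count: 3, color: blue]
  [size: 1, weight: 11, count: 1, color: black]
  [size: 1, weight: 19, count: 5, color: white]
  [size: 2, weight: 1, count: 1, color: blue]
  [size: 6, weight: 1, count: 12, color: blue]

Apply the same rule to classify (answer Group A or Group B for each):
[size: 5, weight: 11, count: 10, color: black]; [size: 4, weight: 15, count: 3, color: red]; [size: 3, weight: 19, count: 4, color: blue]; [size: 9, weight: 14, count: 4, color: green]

Group A, Group B, Group B, Group B

The distinguishing property — weight ≥ 9 AND count ≥ 9 — holds for all the 'Group A' cases and none of the 'Group B' cases.
Group A: [size: 5, weight: 11, count: 10, color: black], since weight = 11, count = 10.
Group B: [size: 4, weight: 15, count: 3, color: red], since weight = 15, count = 3.
Group B: [size: 3, weight: 19, count: 4, color: blue], since weight = 19, count = 4.
Group B: [size: 9, weight: 14, count: 4, color: green], since weight = 14, count = 4.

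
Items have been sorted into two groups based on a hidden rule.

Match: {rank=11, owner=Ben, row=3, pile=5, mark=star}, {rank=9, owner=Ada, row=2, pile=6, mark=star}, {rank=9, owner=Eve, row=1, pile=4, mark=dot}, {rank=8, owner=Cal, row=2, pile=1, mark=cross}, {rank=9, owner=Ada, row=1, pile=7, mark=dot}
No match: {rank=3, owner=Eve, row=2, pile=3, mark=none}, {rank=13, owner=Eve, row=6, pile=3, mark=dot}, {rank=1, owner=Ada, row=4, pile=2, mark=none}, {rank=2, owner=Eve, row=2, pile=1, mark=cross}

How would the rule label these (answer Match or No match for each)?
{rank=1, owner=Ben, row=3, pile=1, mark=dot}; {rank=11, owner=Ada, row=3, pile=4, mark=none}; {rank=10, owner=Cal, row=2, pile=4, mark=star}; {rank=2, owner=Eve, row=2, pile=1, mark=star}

No match, Match, Match, No match

The classifier is using: rank ≥ 8 AND row ≤ 3.
{rank=1, owner=Ben, row=3, pile=1, mark=dot}: No match (rank = 1, row = 3).
{rank=11, owner=Ada, row=3, pile=4, mark=none}: Match (rank = 11, row = 3).
{rank=10, owner=Cal, row=2, pile=4, mark=star}: Match (rank = 10, row = 2).
{rank=2, owner=Eve, row=2, pile=1, mark=star}: No match (rank = 2, row = 2).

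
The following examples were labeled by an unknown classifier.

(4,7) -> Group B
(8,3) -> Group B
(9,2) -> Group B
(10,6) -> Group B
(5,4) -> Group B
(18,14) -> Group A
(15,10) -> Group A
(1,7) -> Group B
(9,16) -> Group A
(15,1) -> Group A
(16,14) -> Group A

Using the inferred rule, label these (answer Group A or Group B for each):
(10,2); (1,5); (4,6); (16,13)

Group B, Group B, Group B, Group A

One predicate separates the groups cleanly: max ≥ 14.
(10,2): Group B (max 10).
(1,5): Group B (max 5).
(4,6): Group B (max 6).
(16,13): Group A (max 16).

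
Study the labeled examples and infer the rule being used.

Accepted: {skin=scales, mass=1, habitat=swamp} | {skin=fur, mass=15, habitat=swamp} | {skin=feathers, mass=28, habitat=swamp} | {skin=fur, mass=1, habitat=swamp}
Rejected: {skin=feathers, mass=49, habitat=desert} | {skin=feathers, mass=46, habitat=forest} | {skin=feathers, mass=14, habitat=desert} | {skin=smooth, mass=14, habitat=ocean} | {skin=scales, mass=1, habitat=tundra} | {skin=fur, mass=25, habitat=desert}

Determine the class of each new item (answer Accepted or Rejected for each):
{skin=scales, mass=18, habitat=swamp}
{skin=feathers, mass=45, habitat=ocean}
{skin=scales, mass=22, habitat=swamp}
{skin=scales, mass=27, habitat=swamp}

The pattern is that an item is 'Accepted' exactly when: habitat is swamp.
{skin=scales, mass=18, habitat=swamp}: habitat is swamp, meets the rule → Accepted.
{skin=feathers, mass=45, habitat=ocean}: habitat is ocean, lacks this property → Rejected.
{skin=scales, mass=22, habitat=swamp}: habitat is swamp, meets the rule → Accepted.
{skin=scales, mass=27, habitat=swamp}: habitat is swamp, meets the rule → Accepted.

Accepted, Rejected, Accepted, Accepted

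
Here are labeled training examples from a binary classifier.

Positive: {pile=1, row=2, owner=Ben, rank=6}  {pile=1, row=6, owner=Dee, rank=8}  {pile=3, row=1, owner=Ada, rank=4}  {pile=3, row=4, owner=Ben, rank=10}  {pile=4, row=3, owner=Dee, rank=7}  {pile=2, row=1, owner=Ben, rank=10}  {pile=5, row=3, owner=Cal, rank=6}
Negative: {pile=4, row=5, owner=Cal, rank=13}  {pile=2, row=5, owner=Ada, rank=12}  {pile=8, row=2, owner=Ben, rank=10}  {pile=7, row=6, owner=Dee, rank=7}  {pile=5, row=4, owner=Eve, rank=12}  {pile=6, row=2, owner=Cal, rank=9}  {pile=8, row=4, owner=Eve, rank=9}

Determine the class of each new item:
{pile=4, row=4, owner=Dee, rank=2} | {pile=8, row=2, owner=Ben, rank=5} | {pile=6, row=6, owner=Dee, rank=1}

All 'Positive' examples share one property — pile ≤ 5 AND rank ≤ 10 — and every 'Negative' example lacks it.
{pile=4, row=4, owner=Dee, rank=2} — pile = 4, rank = 2, hence Positive. {pile=8, row=2, owner=Ben, rank=5} — pile = 8, rank = 5, hence Negative. {pile=6, row=6, owner=Dee, rank=1} — pile = 6, rank = 1, hence Negative.

Positive, Negative, Negative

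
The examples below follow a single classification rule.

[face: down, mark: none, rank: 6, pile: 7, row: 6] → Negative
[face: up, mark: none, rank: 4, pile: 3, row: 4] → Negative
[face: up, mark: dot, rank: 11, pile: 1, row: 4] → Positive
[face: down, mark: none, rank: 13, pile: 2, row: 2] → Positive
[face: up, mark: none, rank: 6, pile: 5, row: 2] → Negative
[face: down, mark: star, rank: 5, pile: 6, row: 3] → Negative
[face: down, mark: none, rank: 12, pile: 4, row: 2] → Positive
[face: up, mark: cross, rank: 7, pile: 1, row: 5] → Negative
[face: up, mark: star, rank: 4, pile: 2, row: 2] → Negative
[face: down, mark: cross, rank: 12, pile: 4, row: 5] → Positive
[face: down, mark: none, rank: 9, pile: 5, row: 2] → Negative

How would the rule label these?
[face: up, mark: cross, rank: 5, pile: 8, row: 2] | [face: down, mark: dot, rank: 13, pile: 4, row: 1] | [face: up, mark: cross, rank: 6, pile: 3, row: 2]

Negative, Positive, Negative

A rule that fits every label: rank ≥ 11 — true of each 'Positive' example, false of each 'Negative' one.
[face: up, mark: cross, rank: 5, pile: 8, row: 2]: rank = 5 — doesn't match, so Negative. [face: down, mark: dot, rank: 13, pile: 4, row: 1]: rank = 13 — fits, so Positive. [face: up, mark: cross, rank: 6, pile: 3, row: 2]: rank = 6 — doesn't match, so Negative.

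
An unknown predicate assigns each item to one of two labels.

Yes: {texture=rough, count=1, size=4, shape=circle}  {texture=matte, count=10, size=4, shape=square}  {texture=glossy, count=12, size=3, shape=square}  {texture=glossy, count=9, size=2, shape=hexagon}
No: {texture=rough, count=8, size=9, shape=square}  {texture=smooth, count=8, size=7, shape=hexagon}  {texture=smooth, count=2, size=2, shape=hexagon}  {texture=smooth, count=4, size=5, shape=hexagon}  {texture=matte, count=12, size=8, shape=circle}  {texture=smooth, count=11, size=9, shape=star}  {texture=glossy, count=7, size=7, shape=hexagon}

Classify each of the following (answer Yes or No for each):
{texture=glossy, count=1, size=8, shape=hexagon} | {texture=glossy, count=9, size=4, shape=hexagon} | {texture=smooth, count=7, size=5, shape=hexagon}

No, Yes, No

The distinguishing property — size ≤ 4 AND count ≠ 2 — holds for all the 'Yes' cases and none of the 'No' cases.
{texture=glossy, count=1, size=8, shape=hexagon} — size = 8, count = 1, hence No. {texture=glossy, count=9, size=4, shape=hexagon} — size = 4, count = 9, hence Yes. {texture=smooth, count=7, size=5, shape=hexagon} — size = 5, count = 7, hence No.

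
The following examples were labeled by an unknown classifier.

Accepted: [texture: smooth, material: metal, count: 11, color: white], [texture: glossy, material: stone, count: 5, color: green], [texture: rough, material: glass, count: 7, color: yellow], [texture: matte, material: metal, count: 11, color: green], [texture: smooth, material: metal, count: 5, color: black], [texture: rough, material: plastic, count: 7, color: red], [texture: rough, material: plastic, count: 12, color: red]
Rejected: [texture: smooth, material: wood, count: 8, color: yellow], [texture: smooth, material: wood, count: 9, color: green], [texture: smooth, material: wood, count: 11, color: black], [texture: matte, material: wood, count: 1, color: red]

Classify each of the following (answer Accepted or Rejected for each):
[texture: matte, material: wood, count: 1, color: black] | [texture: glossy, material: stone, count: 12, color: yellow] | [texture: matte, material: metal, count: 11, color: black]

One predicate separates the groups cleanly: material is not wood.
Rejected: [texture: matte, material: wood, count: 1, color: black], since material is wood.
Accepted: [texture: glossy, material: stone, count: 12, color: yellow], since material is stone.
Accepted: [texture: matte, material: metal, count: 11, color: black], since material is metal.

Rejected, Accepted, Accepted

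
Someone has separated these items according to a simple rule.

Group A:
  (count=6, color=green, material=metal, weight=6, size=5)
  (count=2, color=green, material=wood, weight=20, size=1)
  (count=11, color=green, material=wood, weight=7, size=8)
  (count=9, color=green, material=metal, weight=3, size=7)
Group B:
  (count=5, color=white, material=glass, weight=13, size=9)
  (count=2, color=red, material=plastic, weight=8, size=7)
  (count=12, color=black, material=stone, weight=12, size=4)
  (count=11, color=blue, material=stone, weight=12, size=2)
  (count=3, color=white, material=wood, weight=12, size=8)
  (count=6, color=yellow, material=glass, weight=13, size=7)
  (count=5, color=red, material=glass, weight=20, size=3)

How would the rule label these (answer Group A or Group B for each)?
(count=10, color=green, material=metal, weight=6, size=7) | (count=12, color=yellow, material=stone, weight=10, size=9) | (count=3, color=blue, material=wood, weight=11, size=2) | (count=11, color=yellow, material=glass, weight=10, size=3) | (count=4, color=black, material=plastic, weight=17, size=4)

Group A, Group B, Group B, Group B, Group B

The pattern is that an item is 'Group A' exactly when: color is green.
(count=10, color=green, material=metal, weight=6, size=7) → color is green → Group A.
(count=12, color=yellow, material=stone, weight=10, size=9) → color is yellow → Group B.
(count=3, color=blue, material=wood, weight=11, size=2) → color is blue → Group B.
(count=11, color=yellow, material=glass, weight=10, size=3) → color is yellow → Group B.
(count=4, color=black, material=plastic, weight=17, size=4) → color is black → Group B.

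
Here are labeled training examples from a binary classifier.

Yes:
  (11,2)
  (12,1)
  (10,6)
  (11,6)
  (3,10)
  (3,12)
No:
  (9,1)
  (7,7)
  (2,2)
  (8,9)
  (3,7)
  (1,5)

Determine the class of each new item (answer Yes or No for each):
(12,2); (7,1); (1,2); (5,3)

The rule appears to be: max ≥ 10.
(12,2): max 12, passes → Yes.
(7,1): max 7, does not pass → No.
(1,2): max 2, does not pass → No.
(5,3): max 5, does not pass → No.

Yes, No, No, No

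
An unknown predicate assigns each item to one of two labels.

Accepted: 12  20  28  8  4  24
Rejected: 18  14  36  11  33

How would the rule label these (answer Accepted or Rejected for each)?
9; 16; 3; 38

The pattern is that an item is 'Accepted' exactly when: multiple of 4 AND at most 28.
9: Rejected (9 = 4·2 + 1, 9 ≤ 28). 16: Accepted (16 = 4·4, 16 ≤ 28). 3: Rejected (3 = 4·0 + 3, 3 ≤ 28). 38: Rejected (38 = 4·9 + 2, 38 > 28).

Rejected, Accepted, Rejected, Rejected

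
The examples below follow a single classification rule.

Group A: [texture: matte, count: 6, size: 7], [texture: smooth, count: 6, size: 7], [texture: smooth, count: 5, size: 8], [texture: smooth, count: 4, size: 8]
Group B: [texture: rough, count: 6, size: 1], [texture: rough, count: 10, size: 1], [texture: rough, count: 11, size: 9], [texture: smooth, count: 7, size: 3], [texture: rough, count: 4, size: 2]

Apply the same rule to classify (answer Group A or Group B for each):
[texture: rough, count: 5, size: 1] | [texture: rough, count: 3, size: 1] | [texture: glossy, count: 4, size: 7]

Group B, Group B, Group A

The distinguishing property — size ≥ 7 AND size ≤ 8 — holds for all the 'Group A' cases and none of the 'Group B' cases.
[texture: rough, count: 5, size: 1]: size = 1 — doesn't match, so Group B.
[texture: rough, count: 3, size: 1]: size = 1 — doesn't match, so Group B.
[texture: glossy, count: 4, size: 7]: size = 7 — meets the rule, so Group A.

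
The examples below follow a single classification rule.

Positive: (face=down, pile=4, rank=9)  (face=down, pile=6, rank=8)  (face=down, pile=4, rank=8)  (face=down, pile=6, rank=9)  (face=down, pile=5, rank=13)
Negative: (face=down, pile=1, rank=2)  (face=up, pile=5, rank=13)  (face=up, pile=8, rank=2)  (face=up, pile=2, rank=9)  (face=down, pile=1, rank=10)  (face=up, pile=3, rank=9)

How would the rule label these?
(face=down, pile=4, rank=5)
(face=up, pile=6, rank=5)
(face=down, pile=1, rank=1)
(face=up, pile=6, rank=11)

Positive, Negative, Negative, Negative

All 'Positive' examples share one property — face is down AND pile ≥ 2 — and every 'Negative' example lacks it.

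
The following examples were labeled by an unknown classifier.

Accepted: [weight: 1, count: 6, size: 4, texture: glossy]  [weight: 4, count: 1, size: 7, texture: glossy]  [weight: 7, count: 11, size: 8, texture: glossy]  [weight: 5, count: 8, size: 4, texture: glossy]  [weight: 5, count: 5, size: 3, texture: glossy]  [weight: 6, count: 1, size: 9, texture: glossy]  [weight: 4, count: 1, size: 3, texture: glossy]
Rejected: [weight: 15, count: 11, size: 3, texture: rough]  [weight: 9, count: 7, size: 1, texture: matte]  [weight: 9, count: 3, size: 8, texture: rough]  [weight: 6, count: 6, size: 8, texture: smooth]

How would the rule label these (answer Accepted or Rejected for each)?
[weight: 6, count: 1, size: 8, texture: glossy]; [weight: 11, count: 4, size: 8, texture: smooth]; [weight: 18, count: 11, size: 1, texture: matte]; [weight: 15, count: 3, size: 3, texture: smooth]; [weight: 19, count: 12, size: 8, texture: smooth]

Accepted, Rejected, Rejected, Rejected, Rejected

One predicate separates the groups cleanly: texture is glossy.
[weight: 6, count: 1, size: 8, texture: glossy]: texture is glossy, has this property → Accepted.
[weight: 11, count: 4, size: 8, texture: smooth]: texture is smooth, does not pass → Rejected.
[weight: 18, count: 11, size: 1, texture: matte]: texture is matte, does not pass → Rejected.
[weight: 15, count: 3, size: 3, texture: smooth]: texture is smooth, does not pass → Rejected.
[weight: 19, count: 12, size: 8, texture: smooth]: texture is smooth, does not pass → Rejected.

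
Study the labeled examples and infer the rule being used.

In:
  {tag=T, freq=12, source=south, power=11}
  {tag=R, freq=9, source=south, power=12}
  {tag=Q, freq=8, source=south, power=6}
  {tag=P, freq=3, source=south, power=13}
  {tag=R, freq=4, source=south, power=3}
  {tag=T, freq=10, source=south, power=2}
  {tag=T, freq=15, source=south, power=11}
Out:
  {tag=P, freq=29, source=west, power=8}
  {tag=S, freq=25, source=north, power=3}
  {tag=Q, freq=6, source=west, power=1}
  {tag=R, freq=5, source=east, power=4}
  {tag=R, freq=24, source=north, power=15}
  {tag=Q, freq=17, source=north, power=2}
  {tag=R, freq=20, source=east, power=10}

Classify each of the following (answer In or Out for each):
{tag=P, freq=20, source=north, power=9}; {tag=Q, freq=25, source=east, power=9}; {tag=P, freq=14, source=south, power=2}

Looking at the examples, the only property every 'In' case has and every 'Out' case lacks is: source is south.
{tag=P, freq=20, source=north, power=9}: source is north, doesn't match → Out.
{tag=Q, freq=25, source=east, power=9}: source is east, doesn't match → Out.
{tag=P, freq=14, source=south, power=2}: source is south, satisfies this → In.

Out, Out, In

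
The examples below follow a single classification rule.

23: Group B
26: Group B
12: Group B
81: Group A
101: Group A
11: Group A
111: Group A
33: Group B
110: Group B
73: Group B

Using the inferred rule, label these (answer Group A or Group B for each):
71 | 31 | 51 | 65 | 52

The common property of the 'Group A' items is: ends in digit 1. No 'Group B' item has it.
71 → last digit 1 → Group A.
31 → last digit 1 → Group A.
51 → last digit 1 → Group A.
65 → last digit 5 → Group B.
52 → last digit 2 → Group B.

Group A, Group A, Group A, Group B, Group B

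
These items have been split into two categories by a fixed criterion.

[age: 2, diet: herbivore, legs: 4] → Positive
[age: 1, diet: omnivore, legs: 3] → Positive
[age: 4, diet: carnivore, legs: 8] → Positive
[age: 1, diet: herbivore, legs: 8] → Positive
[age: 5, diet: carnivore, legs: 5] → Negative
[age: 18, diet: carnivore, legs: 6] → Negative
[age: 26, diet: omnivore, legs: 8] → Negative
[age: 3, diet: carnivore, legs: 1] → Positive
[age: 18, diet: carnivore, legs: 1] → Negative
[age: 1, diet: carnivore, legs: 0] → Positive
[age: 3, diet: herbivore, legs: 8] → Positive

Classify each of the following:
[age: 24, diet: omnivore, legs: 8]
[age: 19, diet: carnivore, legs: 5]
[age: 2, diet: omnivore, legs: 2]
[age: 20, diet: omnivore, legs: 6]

Negative, Negative, Positive, Negative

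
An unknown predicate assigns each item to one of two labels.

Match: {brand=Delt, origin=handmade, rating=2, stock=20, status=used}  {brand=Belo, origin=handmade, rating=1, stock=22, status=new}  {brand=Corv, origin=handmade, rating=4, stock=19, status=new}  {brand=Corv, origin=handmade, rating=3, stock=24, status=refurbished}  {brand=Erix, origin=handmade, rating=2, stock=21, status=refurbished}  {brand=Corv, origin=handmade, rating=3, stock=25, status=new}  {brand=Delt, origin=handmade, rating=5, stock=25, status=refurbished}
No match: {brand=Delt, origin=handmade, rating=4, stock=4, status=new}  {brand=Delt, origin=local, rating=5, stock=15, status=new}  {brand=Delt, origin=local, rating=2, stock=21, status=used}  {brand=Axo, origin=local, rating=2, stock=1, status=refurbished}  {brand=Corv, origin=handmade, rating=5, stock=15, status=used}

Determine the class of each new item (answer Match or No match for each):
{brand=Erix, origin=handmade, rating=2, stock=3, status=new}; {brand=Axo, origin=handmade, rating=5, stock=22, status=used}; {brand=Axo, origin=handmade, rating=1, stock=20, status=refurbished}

All 'Match' examples share one property — origin is handmade AND stock ≥ 19 — and every 'No match' example lacks it.
No match: {brand=Erix, origin=handmade, rating=2, stock=3, status=new}, since origin is handmade, stock = 3.
Match: {brand=Axo, origin=handmade, rating=5, stock=22, status=used}, since origin is handmade, stock = 22.
Match: {brand=Axo, origin=handmade, rating=1, stock=20, status=refurbished}, since origin is handmade, stock = 20.

No match, Match, Match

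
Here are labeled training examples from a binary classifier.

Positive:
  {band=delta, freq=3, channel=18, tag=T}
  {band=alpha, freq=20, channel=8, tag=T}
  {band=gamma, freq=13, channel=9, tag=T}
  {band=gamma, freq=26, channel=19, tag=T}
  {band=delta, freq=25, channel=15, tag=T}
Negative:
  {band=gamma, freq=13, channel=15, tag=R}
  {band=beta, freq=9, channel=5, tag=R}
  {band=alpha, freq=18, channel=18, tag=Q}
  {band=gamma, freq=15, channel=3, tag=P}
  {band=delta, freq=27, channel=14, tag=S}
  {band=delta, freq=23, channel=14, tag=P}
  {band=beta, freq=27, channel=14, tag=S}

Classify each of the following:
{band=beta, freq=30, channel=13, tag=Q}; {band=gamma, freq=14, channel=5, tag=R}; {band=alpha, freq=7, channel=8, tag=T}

Negative, Negative, Positive

Comparing the two groups points to one rule — tag is T.
{band=beta, freq=30, channel=13, tag=Q} — tag is Q, hence Negative.
{band=gamma, freq=14, channel=5, tag=R} — tag is R, hence Negative.
{band=alpha, freq=7, channel=8, tag=T} — tag is T, hence Positive.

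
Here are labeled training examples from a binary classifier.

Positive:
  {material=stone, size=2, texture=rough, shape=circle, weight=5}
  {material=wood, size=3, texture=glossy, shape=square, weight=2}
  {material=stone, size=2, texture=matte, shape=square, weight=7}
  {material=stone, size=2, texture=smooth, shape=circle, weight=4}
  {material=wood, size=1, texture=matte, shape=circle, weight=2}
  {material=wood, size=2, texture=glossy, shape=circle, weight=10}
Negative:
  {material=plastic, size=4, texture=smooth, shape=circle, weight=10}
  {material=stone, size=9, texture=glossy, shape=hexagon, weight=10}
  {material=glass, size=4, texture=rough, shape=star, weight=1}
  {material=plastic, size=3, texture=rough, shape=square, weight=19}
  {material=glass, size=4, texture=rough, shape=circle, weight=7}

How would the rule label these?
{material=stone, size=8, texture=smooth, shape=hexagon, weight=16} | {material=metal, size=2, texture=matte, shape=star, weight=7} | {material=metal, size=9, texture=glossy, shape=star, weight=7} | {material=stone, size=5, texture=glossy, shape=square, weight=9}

Negative, Positive, Negative, Negative

The common property of the 'Positive' items is: weight ≤ 10 AND size ≤ 3. No 'Negative' item has it.
{material=stone, size=8, texture=smooth, shape=hexagon, weight=16}: Negative (weight = 16, size = 8).
{material=metal, size=2, texture=matte, shape=star, weight=7}: Positive (weight = 7, size = 2).
{material=metal, size=9, texture=glossy, shape=star, weight=7}: Negative (weight = 7, size = 9).
{material=stone, size=5, texture=glossy, shape=square, weight=9}: Negative (weight = 9, size = 5).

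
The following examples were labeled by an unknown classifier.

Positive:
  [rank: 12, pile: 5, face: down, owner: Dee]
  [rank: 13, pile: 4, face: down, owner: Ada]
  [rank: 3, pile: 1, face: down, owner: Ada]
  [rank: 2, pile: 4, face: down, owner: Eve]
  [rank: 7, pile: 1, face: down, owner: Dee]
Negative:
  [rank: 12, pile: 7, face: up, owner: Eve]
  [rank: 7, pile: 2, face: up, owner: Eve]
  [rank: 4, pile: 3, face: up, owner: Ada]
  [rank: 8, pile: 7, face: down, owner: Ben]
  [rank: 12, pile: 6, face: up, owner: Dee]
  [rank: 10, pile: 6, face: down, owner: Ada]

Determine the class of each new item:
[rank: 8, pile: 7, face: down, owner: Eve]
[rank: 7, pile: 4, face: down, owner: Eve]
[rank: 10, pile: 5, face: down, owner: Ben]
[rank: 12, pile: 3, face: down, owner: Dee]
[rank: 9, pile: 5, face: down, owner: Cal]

Rule: face is down AND pile ≤ 5. This holds for each 'Positive' example and fails for each 'Negative' one.

Negative, Positive, Positive, Positive, Positive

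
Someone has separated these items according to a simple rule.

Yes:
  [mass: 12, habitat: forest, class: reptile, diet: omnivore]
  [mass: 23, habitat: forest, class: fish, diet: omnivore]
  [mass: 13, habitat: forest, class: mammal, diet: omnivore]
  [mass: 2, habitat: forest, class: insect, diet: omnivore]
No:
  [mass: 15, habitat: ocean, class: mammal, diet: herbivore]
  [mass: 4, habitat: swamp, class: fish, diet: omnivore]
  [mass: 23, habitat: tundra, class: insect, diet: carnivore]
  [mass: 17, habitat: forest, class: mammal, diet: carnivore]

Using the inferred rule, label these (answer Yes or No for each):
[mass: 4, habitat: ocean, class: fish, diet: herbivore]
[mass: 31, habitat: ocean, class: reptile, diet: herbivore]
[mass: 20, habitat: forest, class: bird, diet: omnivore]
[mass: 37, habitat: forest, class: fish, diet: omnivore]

The simplest hypothesis consistent with all the labels is: habitat is forest AND diet is omnivore.
[mass: 4, habitat: ocean, class: fish, diet: herbivore] — habitat is ocean, diet is herbivore, hence No.
[mass: 31, habitat: ocean, class: reptile, diet: herbivore] — habitat is ocean, diet is herbivore, hence No.
[mass: 20, habitat: forest, class: bird, diet: omnivore] — habitat is forest, diet is omnivore, hence Yes.
[mass: 37, habitat: forest, class: fish, diet: omnivore] — habitat is forest, diet is omnivore, hence Yes.

No, No, Yes, Yes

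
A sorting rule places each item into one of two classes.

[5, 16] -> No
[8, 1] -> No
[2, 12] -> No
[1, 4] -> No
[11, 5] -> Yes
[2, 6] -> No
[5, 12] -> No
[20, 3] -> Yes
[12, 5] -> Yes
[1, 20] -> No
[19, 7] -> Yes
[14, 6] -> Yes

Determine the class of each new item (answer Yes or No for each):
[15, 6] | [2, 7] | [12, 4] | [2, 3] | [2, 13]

The pattern is that an item is 'Yes' exactly when: first ≥ 11.
[15, 6]: Yes (first 15). [2, 7]: No (first 2). [12, 4]: Yes (first 12). [2, 3]: No (first 2). [2, 13]: No (first 2).

Yes, No, Yes, No, No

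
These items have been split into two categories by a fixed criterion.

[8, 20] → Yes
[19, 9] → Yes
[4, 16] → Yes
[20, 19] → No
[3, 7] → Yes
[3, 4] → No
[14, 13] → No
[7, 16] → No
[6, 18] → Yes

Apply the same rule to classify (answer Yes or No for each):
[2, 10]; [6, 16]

The classifier is using: sum is even.
Yes: [2, 10], since 2+10 = 12. Yes: [6, 16], since 6+16 = 22.

Yes, Yes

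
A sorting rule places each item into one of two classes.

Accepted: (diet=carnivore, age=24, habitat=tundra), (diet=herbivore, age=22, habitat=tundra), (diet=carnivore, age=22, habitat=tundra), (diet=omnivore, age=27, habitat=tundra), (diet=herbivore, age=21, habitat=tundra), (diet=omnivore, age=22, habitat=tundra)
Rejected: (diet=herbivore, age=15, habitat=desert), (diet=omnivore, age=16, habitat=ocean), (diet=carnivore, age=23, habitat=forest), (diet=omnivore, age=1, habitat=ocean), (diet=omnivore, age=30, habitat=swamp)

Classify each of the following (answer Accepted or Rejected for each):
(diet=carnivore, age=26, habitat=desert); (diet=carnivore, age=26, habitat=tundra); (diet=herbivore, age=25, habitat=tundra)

Rejected, Accepted, Accepted

A rule that fits every label: habitat is tundra — true of each 'Accepted' example, false of each 'Rejected' one.
(diet=carnivore, age=26, habitat=desert) — habitat is desert, hence Rejected.
(diet=carnivore, age=26, habitat=tundra) — habitat is tundra, hence Accepted.
(diet=herbivore, age=25, habitat=tundra) — habitat is tundra, hence Accepted.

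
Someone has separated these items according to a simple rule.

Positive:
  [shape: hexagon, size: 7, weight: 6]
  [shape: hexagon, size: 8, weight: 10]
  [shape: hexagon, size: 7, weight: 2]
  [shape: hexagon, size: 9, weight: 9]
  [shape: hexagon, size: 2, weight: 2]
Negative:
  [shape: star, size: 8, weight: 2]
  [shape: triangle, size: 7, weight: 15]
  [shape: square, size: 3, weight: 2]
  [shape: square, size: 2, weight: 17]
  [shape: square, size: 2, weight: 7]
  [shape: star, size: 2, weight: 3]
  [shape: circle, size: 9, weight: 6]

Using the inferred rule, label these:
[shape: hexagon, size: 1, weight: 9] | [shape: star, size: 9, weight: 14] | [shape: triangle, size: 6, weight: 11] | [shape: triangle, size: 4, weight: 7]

Positive, Negative, Negative, Negative

The rule appears to be: shape is hexagon.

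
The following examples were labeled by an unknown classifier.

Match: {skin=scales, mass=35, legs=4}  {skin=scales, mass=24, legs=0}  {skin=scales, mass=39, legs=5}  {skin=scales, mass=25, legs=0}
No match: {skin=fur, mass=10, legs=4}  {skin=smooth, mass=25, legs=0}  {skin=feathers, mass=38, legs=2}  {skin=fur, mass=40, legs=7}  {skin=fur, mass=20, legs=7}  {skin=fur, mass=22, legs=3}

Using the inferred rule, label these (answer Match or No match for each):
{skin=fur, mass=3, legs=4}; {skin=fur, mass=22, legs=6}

No match, No match

Rule: skin is scales. This holds for each 'Match' example and fails for each 'No match' one.
{skin=fur, mass=3, legs=4} — skin is fur, hence No match. {skin=fur, mass=22, legs=6} — skin is fur, hence No match.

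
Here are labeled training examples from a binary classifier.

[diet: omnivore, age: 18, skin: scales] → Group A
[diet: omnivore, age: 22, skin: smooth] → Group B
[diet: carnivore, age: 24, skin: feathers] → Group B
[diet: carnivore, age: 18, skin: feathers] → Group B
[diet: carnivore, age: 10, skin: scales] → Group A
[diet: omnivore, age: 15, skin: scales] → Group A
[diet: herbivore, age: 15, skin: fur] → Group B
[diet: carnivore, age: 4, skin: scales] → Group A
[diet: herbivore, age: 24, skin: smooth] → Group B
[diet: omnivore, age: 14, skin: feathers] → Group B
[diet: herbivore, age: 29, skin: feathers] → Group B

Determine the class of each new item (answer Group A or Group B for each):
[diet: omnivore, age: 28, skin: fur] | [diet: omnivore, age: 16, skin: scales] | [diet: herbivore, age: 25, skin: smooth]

The pattern is that an item is 'Group A' exactly when: skin is scales.
[diet: omnivore, age: 28, skin: fur] — skin is fur, hence Group B.
[diet: omnivore, age: 16, skin: scales] — skin is scales, hence Group A.
[diet: herbivore, age: 25, skin: smooth] — skin is smooth, hence Group B.

Group B, Group A, Group B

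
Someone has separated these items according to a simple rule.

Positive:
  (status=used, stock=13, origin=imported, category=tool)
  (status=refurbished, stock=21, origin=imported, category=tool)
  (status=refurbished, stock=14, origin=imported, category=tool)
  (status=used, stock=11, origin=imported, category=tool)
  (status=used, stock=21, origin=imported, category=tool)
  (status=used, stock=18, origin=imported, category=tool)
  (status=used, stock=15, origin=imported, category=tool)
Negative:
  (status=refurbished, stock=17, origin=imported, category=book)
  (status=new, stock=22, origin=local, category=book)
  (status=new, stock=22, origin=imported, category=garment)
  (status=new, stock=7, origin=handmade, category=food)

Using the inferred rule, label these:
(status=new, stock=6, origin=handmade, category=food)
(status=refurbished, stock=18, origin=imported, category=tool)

Looking at the examples, the only property every 'Positive' case has and every 'Negative' case lacks is: category is tool.
(status=new, stock=6, origin=handmade, category=food): Negative (category is food). (status=refurbished, stock=18, origin=imported, category=tool): Positive (category is tool).

Negative, Positive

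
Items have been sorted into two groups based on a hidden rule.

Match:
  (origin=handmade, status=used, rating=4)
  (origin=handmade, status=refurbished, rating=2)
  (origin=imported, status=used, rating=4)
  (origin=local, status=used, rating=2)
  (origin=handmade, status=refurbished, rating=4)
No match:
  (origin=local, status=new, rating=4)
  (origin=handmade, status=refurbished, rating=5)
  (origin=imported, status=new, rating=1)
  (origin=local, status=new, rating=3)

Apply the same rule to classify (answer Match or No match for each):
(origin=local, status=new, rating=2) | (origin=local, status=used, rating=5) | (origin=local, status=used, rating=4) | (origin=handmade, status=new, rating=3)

No match, No match, Match, No match

The pattern is that an item is 'Match' exactly when: status is not new AND rating ≤ 4.
No match: (origin=local, status=new, rating=2), since status is new, rating = 2.
No match: (origin=local, status=used, rating=5), since status is used, rating = 5.
Match: (origin=local, status=used, rating=4), since status is used, rating = 4.
No match: (origin=handmade, status=new, rating=3), since status is new, rating = 3.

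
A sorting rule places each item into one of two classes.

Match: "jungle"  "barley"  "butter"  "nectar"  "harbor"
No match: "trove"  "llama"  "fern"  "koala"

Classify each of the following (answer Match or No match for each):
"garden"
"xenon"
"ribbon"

Match, No match, Match

'Match' ⟺ length 6.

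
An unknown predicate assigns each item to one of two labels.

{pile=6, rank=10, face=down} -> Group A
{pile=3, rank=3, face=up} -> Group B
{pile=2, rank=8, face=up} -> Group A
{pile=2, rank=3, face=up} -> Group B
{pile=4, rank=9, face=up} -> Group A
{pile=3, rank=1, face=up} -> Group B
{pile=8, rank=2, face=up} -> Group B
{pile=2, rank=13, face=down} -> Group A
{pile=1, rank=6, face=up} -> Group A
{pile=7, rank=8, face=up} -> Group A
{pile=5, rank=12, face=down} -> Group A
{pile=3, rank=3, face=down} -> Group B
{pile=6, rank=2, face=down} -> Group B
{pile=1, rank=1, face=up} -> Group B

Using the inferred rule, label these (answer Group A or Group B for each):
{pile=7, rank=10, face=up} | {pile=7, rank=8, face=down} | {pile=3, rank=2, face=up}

The common property of the 'Group A' items is: rank ≥ 6. No 'Group B' item has it.
{pile=7, rank=10, face=up}: Group A (rank = 10). {pile=7, rank=8, face=down}: Group A (rank = 8). {pile=3, rank=2, face=up}: Group B (rank = 2).

Group A, Group A, Group B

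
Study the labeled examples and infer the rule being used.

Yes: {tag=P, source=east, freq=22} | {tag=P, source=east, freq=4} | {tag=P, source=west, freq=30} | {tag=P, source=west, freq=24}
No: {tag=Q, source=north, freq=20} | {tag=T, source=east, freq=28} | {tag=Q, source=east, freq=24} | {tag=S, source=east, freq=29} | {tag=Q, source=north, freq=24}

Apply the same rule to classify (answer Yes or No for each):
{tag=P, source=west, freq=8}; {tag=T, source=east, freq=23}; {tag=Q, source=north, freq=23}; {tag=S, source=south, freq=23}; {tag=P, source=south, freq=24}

Comparing the two groups points to one rule — tag is P.

Yes, No, No, No, Yes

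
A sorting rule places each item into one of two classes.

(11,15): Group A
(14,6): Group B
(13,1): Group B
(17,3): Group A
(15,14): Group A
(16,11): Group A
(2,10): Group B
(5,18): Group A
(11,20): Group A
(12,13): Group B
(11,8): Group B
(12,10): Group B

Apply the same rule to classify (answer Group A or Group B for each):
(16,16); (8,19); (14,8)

One predicate separates the groups cleanly: max ≥ 15.
(16,16) → max 16 → Group A. (8,19) → max 19 → Group A. (14,8) → max 14 → Group B.

Group A, Group A, Group B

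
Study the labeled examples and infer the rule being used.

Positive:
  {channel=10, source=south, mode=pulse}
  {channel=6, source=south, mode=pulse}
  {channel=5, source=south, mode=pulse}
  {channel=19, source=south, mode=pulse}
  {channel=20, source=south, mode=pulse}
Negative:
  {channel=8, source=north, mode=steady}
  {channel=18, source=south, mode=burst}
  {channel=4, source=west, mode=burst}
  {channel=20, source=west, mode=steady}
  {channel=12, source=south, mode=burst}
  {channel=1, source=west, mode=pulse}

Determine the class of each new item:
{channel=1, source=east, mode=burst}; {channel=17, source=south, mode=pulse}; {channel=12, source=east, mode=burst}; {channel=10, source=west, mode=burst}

Negative, Positive, Negative, Negative

The simplest hypothesis consistent with all the labels is: mode is pulse AND source is south.
{channel=1, source=east, mode=burst} → mode is burst, source is east → Negative.
{channel=17, source=south, mode=pulse} → mode is pulse, source is south → Positive.
{channel=12, source=east, mode=burst} → mode is burst, source is east → Negative.
{channel=10, source=west, mode=burst} → mode is burst, source is west → Negative.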